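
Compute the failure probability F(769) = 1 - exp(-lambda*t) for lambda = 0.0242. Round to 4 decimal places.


lambda = 0.0242, t = 769
lambda * t = 18.6098
exp(-18.6098) = 0.0
F(t) = 1 - 0.0
F(t) = 1.0

1.0


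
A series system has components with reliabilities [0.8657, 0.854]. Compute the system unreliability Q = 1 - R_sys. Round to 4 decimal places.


Components: [0.8657, 0.854]
After component 1: product = 0.8657
After component 2: product = 0.7393
R_sys = 0.7393
Q = 1 - 0.7393 = 0.2607

0.2607


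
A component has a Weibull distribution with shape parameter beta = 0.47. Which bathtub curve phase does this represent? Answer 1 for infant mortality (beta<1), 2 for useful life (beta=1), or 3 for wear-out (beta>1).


beta = 0.47
Compare beta to 1:
beta < 1 => infant mortality (phase 1)
beta = 1 => useful life (phase 2)
beta > 1 => wear-out (phase 3)
Since beta = 0.47, this is infant mortality (decreasing failure rate)
Phase = 1

1


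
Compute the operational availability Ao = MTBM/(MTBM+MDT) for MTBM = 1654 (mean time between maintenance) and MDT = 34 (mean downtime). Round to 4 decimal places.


MTBM = 1654
MDT = 34
MTBM + MDT = 1688
Ao = 1654 / 1688
Ao = 0.9799

0.9799


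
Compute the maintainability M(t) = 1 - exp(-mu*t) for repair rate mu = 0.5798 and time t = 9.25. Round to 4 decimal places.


mu = 0.5798, t = 9.25
mu * t = 0.5798 * 9.25 = 5.3632
exp(-5.3632) = 0.0047
M(t) = 1 - 0.0047
M(t) = 0.9953

0.9953


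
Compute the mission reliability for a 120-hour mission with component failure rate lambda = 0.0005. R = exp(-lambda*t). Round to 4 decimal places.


lambda = 0.0005
mission_time = 120
lambda * t = 0.0005 * 120 = 0.06
R = exp(-0.06)
R = 0.9418

0.9418


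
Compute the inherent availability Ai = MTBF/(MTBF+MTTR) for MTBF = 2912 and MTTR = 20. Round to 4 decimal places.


MTBF = 2912
MTTR = 20
MTBF + MTTR = 2932
Ai = 2912 / 2932
Ai = 0.9932

0.9932


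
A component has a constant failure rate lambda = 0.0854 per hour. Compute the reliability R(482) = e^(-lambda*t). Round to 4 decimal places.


lambda = 0.0854
t = 482
lambda * t = 41.1628
R(t) = e^(-41.1628)
R(t) = 0.0

0.0


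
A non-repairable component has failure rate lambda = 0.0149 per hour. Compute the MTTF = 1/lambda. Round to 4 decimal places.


lambda = 0.0149
MTTF = 1 / 0.0149
MTTF = 67.1141

67.1141


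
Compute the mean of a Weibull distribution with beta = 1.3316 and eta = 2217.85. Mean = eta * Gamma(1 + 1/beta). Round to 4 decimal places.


beta = 1.3316, eta = 2217.85
1/beta = 0.751
1 + 1/beta = 1.751
Gamma(1.751) = 0.9193
Mean = 2217.85 * 0.9193
Mean = 2038.8361

2038.8361


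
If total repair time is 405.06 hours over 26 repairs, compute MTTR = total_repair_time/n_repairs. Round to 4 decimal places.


total_repair_time = 405.06
n_repairs = 26
MTTR = 405.06 / 26
MTTR = 15.5792

15.5792


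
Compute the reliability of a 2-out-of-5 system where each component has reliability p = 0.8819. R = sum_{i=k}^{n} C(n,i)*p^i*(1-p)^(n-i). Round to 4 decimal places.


k = 2, n = 5, p = 0.8819
i=2: C(5,2)=10 * 0.8819^2 * 0.1181^3 = 0.0128
i=3: C(5,3)=10 * 0.8819^3 * 0.1181^2 = 0.0957
i=4: C(5,4)=5 * 0.8819^4 * 0.1181^1 = 0.3572
i=5: C(5,5)=1 * 0.8819^5 * 0.1181^0 = 0.5335
R = sum of terms = 0.9991

0.9991


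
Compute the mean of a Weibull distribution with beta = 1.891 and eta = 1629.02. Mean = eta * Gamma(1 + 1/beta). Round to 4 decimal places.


beta = 1.891, eta = 1629.02
1/beta = 0.5288
1 + 1/beta = 1.5288
Gamma(1.5288) = 0.8875
Mean = 1629.02 * 0.8875
Mean = 1445.7569

1445.7569


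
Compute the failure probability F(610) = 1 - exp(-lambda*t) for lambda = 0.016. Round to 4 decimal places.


lambda = 0.016, t = 610
lambda * t = 9.76
exp(-9.76) = 0.0001
F(t) = 1 - 0.0001
F(t) = 0.9999

0.9999


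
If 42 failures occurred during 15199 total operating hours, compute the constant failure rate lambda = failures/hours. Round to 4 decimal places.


failures = 42
total_hours = 15199
lambda = 42 / 15199
lambda = 0.0028

0.0028


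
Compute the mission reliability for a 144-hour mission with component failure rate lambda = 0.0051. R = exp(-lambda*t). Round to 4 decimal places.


lambda = 0.0051
mission_time = 144
lambda * t = 0.0051 * 144 = 0.7344
R = exp(-0.7344)
R = 0.4798

0.4798


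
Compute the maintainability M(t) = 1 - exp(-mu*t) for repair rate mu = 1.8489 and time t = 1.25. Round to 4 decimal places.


mu = 1.8489, t = 1.25
mu * t = 1.8489 * 1.25 = 2.3111
exp(-2.3111) = 0.0991
M(t) = 1 - 0.0991
M(t) = 0.9009

0.9009


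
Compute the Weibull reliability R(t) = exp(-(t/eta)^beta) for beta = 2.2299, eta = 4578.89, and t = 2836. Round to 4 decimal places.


beta = 2.2299, eta = 4578.89, t = 2836
t/eta = 2836 / 4578.89 = 0.6194
(t/eta)^beta = 0.6194^2.2299 = 0.3436
R(t) = exp(-0.3436)
R(t) = 0.7092

0.7092


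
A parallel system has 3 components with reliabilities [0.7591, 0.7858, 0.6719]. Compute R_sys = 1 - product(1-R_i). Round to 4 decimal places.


Components: [0.7591, 0.7858, 0.6719]
(1 - 0.7591) = 0.2409, running product = 0.2409
(1 - 0.7858) = 0.2142, running product = 0.0516
(1 - 0.6719) = 0.3281, running product = 0.0169
Product of (1-R_i) = 0.0169
R_sys = 1 - 0.0169 = 0.9831

0.9831


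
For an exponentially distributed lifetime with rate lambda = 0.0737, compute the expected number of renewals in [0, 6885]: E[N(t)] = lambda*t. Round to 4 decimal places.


lambda = 0.0737
t = 6885
E[N(t)] = lambda * t
E[N(t)] = 0.0737 * 6885
E[N(t)] = 507.4245

507.4245


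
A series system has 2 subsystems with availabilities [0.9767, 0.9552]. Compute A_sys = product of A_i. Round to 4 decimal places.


Subsystems: [0.9767, 0.9552]
After subsystem 1 (A=0.9767): product = 0.9767
After subsystem 2 (A=0.9552): product = 0.9329
A_sys = 0.9329

0.9329


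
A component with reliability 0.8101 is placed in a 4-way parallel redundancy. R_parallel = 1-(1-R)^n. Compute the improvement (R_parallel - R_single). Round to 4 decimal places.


R_single = 0.8101, n = 4
1 - R_single = 0.1899
(1 - R_single)^n = 0.1899^4 = 0.0013
R_parallel = 1 - 0.0013 = 0.9987
Improvement = 0.9987 - 0.8101
Improvement = 0.1886

0.1886


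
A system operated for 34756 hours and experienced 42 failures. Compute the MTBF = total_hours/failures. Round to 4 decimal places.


total_hours = 34756
failures = 42
MTBF = 34756 / 42
MTBF = 827.5238

827.5238


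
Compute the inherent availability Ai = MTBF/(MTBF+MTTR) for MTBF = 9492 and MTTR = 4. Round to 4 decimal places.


MTBF = 9492
MTTR = 4
MTBF + MTTR = 9496
Ai = 9492 / 9496
Ai = 0.9996

0.9996


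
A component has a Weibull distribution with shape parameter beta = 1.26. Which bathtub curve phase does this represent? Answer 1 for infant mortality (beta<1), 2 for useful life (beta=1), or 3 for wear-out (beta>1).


beta = 1.26
Compare beta to 1:
beta < 1 => infant mortality (phase 1)
beta = 1 => useful life (phase 2)
beta > 1 => wear-out (phase 3)
Since beta = 1.26, this is wear-out (increasing failure rate)
Phase = 3

3


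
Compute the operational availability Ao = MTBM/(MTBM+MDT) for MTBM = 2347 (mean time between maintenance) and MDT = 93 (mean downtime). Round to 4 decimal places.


MTBM = 2347
MDT = 93
MTBM + MDT = 2440
Ao = 2347 / 2440
Ao = 0.9619

0.9619


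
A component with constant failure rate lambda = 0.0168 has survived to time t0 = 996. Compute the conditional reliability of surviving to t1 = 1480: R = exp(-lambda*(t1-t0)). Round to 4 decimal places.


lambda = 0.0168
t0 = 996, t1 = 1480
t1 - t0 = 484
lambda * (t1-t0) = 0.0168 * 484 = 8.1312
R = exp(-8.1312)
R = 0.0003

0.0003


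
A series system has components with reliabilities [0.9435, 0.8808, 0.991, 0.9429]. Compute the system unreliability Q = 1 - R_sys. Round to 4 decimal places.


Components: [0.9435, 0.8808, 0.991, 0.9429]
After component 1: product = 0.9435
After component 2: product = 0.831
After component 3: product = 0.8236
After component 4: product = 0.7765
R_sys = 0.7765
Q = 1 - 0.7765 = 0.2235

0.2235


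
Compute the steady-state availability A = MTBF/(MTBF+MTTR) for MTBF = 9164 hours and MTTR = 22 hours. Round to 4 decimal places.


MTBF = 9164
MTTR = 22
MTBF + MTTR = 9186
A = 9164 / 9186
A = 0.9976

0.9976


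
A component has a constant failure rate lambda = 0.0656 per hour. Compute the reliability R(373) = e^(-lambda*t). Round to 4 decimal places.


lambda = 0.0656
t = 373
lambda * t = 24.4688
R(t) = e^(-24.4688)
R(t) = 0.0

0.0


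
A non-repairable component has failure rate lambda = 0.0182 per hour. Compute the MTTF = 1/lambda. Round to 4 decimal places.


lambda = 0.0182
MTTF = 1 / 0.0182
MTTF = 54.9451

54.9451


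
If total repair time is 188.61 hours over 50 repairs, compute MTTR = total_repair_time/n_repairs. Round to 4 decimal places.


total_repair_time = 188.61
n_repairs = 50
MTTR = 188.61 / 50
MTTR = 3.7722

3.7722


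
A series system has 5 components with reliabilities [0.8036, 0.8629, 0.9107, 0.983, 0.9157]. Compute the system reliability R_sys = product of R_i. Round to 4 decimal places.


Components: [0.8036, 0.8629, 0.9107, 0.983, 0.9157]
After component 1 (R=0.8036): product = 0.8036
After component 2 (R=0.8629): product = 0.6934
After component 3 (R=0.9107): product = 0.6315
After component 4 (R=0.983): product = 0.6208
After component 5 (R=0.9157): product = 0.5684
R_sys = 0.5684

0.5684


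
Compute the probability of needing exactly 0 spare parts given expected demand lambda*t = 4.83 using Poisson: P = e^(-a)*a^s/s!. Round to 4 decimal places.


a = 4.83, s = 0
e^(-a) = e^(-4.83) = 0.008
a^s = 4.83^0 = 1.0
s! = 1
P = 0.008 * 1.0 / 1
P = 0.008

0.008


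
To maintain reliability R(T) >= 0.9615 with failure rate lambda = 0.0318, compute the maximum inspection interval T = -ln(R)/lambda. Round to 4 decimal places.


R_target = 0.9615
lambda = 0.0318
-ln(0.9615) = 0.0393
T = 0.0393 / 0.0318
T = 1.2346

1.2346


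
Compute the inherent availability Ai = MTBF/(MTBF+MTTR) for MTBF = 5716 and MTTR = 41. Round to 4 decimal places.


MTBF = 5716
MTTR = 41
MTBF + MTTR = 5757
Ai = 5716 / 5757
Ai = 0.9929

0.9929


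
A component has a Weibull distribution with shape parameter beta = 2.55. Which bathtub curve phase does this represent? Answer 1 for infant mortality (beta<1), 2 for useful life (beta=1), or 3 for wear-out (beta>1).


beta = 2.55
Compare beta to 1:
beta < 1 => infant mortality (phase 1)
beta = 1 => useful life (phase 2)
beta > 1 => wear-out (phase 3)
Since beta = 2.55, this is wear-out (increasing failure rate)
Phase = 3

3


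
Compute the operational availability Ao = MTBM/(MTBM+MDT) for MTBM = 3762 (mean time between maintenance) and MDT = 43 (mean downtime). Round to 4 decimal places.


MTBM = 3762
MDT = 43
MTBM + MDT = 3805
Ao = 3762 / 3805
Ao = 0.9887

0.9887


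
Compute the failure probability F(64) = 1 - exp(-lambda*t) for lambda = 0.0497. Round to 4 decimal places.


lambda = 0.0497, t = 64
lambda * t = 3.1808
exp(-3.1808) = 0.0416
F(t) = 1 - 0.0416
F(t) = 0.9584

0.9584


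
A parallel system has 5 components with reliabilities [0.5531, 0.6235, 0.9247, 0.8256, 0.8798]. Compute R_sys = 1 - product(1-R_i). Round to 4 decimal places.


Components: [0.5531, 0.6235, 0.9247, 0.8256, 0.8798]
(1 - 0.5531) = 0.4469, running product = 0.4469
(1 - 0.6235) = 0.3765, running product = 0.1683
(1 - 0.9247) = 0.0753, running product = 0.0127
(1 - 0.8256) = 0.1744, running product = 0.0022
(1 - 0.8798) = 0.1202, running product = 0.0003
Product of (1-R_i) = 0.0003
R_sys = 1 - 0.0003 = 0.9997

0.9997


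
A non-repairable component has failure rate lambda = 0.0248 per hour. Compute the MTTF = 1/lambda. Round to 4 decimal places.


lambda = 0.0248
MTTF = 1 / 0.0248
MTTF = 40.3226

40.3226


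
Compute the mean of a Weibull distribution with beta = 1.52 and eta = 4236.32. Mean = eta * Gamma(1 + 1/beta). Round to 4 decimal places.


beta = 1.52, eta = 4236.32
1/beta = 0.6579
1 + 1/beta = 1.6579
Gamma(1.6579) = 0.9013
Mean = 4236.32 * 0.9013
Mean = 3818.345

3818.345


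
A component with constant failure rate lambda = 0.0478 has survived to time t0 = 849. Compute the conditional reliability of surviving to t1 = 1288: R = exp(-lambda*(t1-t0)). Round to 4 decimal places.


lambda = 0.0478
t0 = 849, t1 = 1288
t1 - t0 = 439
lambda * (t1-t0) = 0.0478 * 439 = 20.9842
R = exp(-20.9842)
R = 0.0

0.0


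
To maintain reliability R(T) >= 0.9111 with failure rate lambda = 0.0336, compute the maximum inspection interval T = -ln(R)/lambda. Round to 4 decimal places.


R_target = 0.9111
lambda = 0.0336
-ln(0.9111) = 0.0931
T = 0.0931 / 0.0336
T = 2.7709

2.7709


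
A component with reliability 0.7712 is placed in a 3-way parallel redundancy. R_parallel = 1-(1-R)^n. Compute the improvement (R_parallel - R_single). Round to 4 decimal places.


R_single = 0.7712, n = 3
1 - R_single = 0.2288
(1 - R_single)^n = 0.2288^3 = 0.012
R_parallel = 1 - 0.012 = 0.988
Improvement = 0.988 - 0.7712
Improvement = 0.2168

0.2168


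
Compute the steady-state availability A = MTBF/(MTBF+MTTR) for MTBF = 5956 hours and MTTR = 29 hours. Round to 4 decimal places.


MTBF = 5956
MTTR = 29
MTBF + MTTR = 5985
A = 5956 / 5985
A = 0.9952

0.9952


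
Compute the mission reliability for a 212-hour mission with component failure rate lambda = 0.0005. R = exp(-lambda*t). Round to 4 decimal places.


lambda = 0.0005
mission_time = 212
lambda * t = 0.0005 * 212 = 0.106
R = exp(-0.106)
R = 0.8994

0.8994


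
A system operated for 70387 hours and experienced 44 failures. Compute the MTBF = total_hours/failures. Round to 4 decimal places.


total_hours = 70387
failures = 44
MTBF = 70387 / 44
MTBF = 1599.7045

1599.7045


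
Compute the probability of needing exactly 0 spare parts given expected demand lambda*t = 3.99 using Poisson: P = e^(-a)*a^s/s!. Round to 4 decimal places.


a = 3.99, s = 0
e^(-a) = e^(-3.99) = 0.0185
a^s = 3.99^0 = 1.0
s! = 1
P = 0.0185 * 1.0 / 1
P = 0.0185

0.0185


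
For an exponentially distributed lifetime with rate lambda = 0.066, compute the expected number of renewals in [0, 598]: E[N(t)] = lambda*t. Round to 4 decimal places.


lambda = 0.066
t = 598
E[N(t)] = lambda * t
E[N(t)] = 0.066 * 598
E[N(t)] = 39.468

39.468


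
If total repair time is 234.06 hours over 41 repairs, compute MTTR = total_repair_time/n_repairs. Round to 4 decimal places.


total_repair_time = 234.06
n_repairs = 41
MTTR = 234.06 / 41
MTTR = 5.7088

5.7088


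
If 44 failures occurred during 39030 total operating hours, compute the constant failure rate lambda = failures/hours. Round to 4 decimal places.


failures = 44
total_hours = 39030
lambda = 44 / 39030
lambda = 0.0011

0.0011


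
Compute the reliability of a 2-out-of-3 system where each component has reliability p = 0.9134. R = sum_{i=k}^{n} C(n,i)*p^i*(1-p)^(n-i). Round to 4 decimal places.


k = 2, n = 3, p = 0.9134
i=2: C(3,2)=3 * 0.9134^2 * 0.0866^1 = 0.2168
i=3: C(3,3)=1 * 0.9134^3 * 0.0866^0 = 0.762
R = sum of terms = 0.9788

0.9788


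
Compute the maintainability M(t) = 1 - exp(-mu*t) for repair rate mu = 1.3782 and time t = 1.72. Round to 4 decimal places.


mu = 1.3782, t = 1.72
mu * t = 1.3782 * 1.72 = 2.3705
exp(-2.3705) = 0.0934
M(t) = 1 - 0.0934
M(t) = 0.9066

0.9066


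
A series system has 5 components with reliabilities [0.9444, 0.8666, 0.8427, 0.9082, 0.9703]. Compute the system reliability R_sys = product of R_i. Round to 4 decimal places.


Components: [0.9444, 0.8666, 0.8427, 0.9082, 0.9703]
After component 1 (R=0.9444): product = 0.9444
After component 2 (R=0.8666): product = 0.8184
After component 3 (R=0.8427): product = 0.6897
After component 4 (R=0.9082): product = 0.6264
After component 5 (R=0.9703): product = 0.6078
R_sys = 0.6078

0.6078


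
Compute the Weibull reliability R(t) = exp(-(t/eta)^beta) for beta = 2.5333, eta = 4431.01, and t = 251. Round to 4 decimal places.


beta = 2.5333, eta = 4431.01, t = 251
t/eta = 251 / 4431.01 = 0.0566
(t/eta)^beta = 0.0566^2.5333 = 0.0007
R(t) = exp(-0.0007)
R(t) = 0.9993

0.9993


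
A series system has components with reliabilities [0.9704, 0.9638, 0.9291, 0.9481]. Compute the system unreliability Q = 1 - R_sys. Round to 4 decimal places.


Components: [0.9704, 0.9638, 0.9291, 0.9481]
After component 1: product = 0.9704
After component 2: product = 0.9353
After component 3: product = 0.869
After component 4: product = 0.8239
R_sys = 0.8239
Q = 1 - 0.8239 = 0.1761

0.1761


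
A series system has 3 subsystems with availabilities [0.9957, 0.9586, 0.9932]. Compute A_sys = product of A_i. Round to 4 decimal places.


Subsystems: [0.9957, 0.9586, 0.9932]
After subsystem 1 (A=0.9957): product = 0.9957
After subsystem 2 (A=0.9586): product = 0.9545
After subsystem 3 (A=0.9932): product = 0.948
A_sys = 0.948

0.948


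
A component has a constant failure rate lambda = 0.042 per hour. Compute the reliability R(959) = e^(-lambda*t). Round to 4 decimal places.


lambda = 0.042
t = 959
lambda * t = 40.278
R(t) = e^(-40.278)
R(t) = 0.0

0.0


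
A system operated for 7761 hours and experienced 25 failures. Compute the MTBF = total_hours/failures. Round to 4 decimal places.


total_hours = 7761
failures = 25
MTBF = 7761 / 25
MTBF = 310.44

310.44


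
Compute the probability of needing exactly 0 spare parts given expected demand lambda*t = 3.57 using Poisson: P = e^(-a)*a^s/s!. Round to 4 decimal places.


a = 3.57, s = 0
e^(-a) = e^(-3.57) = 0.0282
a^s = 3.57^0 = 1.0
s! = 1
P = 0.0282 * 1.0 / 1
P = 0.0282

0.0282


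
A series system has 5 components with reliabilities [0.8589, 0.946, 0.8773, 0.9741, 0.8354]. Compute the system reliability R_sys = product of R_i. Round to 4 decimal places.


Components: [0.8589, 0.946, 0.8773, 0.9741, 0.8354]
After component 1 (R=0.8589): product = 0.8589
After component 2 (R=0.946): product = 0.8125
After component 3 (R=0.8773): product = 0.7128
After component 4 (R=0.9741): product = 0.6944
After component 5 (R=0.8354): product = 0.5801
R_sys = 0.5801

0.5801


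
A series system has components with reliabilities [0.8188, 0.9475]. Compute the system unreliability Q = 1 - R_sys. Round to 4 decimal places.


Components: [0.8188, 0.9475]
After component 1: product = 0.8188
After component 2: product = 0.7758
R_sys = 0.7758
Q = 1 - 0.7758 = 0.2242

0.2242


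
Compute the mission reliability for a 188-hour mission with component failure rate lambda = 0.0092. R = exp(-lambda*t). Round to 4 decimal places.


lambda = 0.0092
mission_time = 188
lambda * t = 0.0092 * 188 = 1.7296
R = exp(-1.7296)
R = 0.1774

0.1774


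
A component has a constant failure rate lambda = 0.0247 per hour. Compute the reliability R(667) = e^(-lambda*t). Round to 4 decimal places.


lambda = 0.0247
t = 667
lambda * t = 16.4749
R(t) = e^(-16.4749)
R(t) = 0.0

0.0


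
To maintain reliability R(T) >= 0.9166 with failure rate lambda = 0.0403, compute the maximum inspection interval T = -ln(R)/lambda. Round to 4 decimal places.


R_target = 0.9166
lambda = 0.0403
-ln(0.9166) = 0.0871
T = 0.0871 / 0.0403
T = 2.1609

2.1609


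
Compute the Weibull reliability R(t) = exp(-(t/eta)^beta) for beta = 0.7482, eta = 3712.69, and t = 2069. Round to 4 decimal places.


beta = 0.7482, eta = 3712.69, t = 2069
t/eta = 2069 / 3712.69 = 0.5573
(t/eta)^beta = 0.5573^0.7482 = 0.6457
R(t) = exp(-0.6457)
R(t) = 0.5243

0.5243


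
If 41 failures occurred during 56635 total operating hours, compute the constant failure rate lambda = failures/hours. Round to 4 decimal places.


failures = 41
total_hours = 56635
lambda = 41 / 56635
lambda = 0.0007

0.0007


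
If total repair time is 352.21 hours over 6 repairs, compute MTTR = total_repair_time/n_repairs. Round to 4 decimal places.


total_repair_time = 352.21
n_repairs = 6
MTTR = 352.21 / 6
MTTR = 58.7017

58.7017


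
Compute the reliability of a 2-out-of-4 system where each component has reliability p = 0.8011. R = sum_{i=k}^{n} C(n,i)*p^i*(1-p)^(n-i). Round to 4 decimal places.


k = 2, n = 4, p = 0.8011
i=2: C(4,2)=6 * 0.8011^2 * 0.1989^2 = 0.1523
i=3: C(4,3)=4 * 0.8011^3 * 0.1989^1 = 0.409
i=4: C(4,4)=1 * 0.8011^4 * 0.1989^0 = 0.4119
R = sum of terms = 0.9732

0.9732


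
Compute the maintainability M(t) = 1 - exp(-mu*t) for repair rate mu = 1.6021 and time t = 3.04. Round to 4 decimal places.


mu = 1.6021, t = 3.04
mu * t = 1.6021 * 3.04 = 4.8704
exp(-4.8704) = 0.0077
M(t) = 1 - 0.0077
M(t) = 0.9923

0.9923


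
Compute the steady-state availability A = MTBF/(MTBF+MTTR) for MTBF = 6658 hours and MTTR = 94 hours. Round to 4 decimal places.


MTBF = 6658
MTTR = 94
MTBF + MTTR = 6752
A = 6658 / 6752
A = 0.9861

0.9861


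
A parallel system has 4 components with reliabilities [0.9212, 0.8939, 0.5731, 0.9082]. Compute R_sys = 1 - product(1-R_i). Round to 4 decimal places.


Components: [0.9212, 0.8939, 0.5731, 0.9082]
(1 - 0.9212) = 0.0788, running product = 0.0788
(1 - 0.8939) = 0.1061, running product = 0.0084
(1 - 0.5731) = 0.4269, running product = 0.0036
(1 - 0.9082) = 0.0918, running product = 0.0003
Product of (1-R_i) = 0.0003
R_sys = 1 - 0.0003 = 0.9997

0.9997


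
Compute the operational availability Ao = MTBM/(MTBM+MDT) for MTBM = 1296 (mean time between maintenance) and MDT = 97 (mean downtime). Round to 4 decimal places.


MTBM = 1296
MDT = 97
MTBM + MDT = 1393
Ao = 1296 / 1393
Ao = 0.9304

0.9304


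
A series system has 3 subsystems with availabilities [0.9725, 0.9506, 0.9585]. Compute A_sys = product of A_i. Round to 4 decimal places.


Subsystems: [0.9725, 0.9506, 0.9585]
After subsystem 1 (A=0.9725): product = 0.9725
After subsystem 2 (A=0.9506): product = 0.9245
After subsystem 3 (A=0.9585): product = 0.8861
A_sys = 0.8861

0.8861


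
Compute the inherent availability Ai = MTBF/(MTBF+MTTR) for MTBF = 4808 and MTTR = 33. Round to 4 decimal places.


MTBF = 4808
MTTR = 33
MTBF + MTTR = 4841
Ai = 4808 / 4841
Ai = 0.9932

0.9932


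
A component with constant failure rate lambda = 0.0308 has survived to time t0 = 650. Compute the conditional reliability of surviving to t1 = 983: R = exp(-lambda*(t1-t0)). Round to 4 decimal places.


lambda = 0.0308
t0 = 650, t1 = 983
t1 - t0 = 333
lambda * (t1-t0) = 0.0308 * 333 = 10.2564
R = exp(-10.2564)
R = 0.0

0.0


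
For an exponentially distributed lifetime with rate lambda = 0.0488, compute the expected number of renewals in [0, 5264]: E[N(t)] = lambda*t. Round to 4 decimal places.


lambda = 0.0488
t = 5264
E[N(t)] = lambda * t
E[N(t)] = 0.0488 * 5264
E[N(t)] = 256.8832

256.8832


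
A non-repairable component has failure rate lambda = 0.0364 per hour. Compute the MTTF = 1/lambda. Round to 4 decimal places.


lambda = 0.0364
MTTF = 1 / 0.0364
MTTF = 27.4725

27.4725


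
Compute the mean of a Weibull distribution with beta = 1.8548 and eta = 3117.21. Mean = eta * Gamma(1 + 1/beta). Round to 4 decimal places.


beta = 1.8548, eta = 3117.21
1/beta = 0.5391
1 + 1/beta = 1.5391
Gamma(1.5391) = 0.8881
Mean = 3117.21 * 0.8881
Mean = 2768.4632

2768.4632


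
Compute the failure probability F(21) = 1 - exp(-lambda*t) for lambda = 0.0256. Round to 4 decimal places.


lambda = 0.0256, t = 21
lambda * t = 0.5376
exp(-0.5376) = 0.5841
F(t) = 1 - 0.5841
F(t) = 0.4159

0.4159


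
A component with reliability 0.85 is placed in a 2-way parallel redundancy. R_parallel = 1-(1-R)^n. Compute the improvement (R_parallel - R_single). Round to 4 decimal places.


R_single = 0.85, n = 2
1 - R_single = 0.15
(1 - R_single)^n = 0.15^2 = 0.0225
R_parallel = 1 - 0.0225 = 0.9775
Improvement = 0.9775 - 0.85
Improvement = 0.1275

0.1275


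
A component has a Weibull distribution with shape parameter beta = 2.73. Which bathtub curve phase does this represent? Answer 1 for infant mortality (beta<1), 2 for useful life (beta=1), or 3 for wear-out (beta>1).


beta = 2.73
Compare beta to 1:
beta < 1 => infant mortality (phase 1)
beta = 1 => useful life (phase 2)
beta > 1 => wear-out (phase 3)
Since beta = 2.73, this is wear-out (increasing failure rate)
Phase = 3

3


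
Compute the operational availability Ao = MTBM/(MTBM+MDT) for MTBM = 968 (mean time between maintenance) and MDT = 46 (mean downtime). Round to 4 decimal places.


MTBM = 968
MDT = 46
MTBM + MDT = 1014
Ao = 968 / 1014
Ao = 0.9546

0.9546


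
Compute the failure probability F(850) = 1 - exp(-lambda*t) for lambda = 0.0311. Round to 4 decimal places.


lambda = 0.0311, t = 850
lambda * t = 26.435
exp(-26.435) = 0.0
F(t) = 1 - 0.0
F(t) = 1.0

1.0


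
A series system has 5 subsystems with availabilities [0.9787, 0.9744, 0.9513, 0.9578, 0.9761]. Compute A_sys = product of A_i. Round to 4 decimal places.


Subsystems: [0.9787, 0.9744, 0.9513, 0.9578, 0.9761]
After subsystem 1 (A=0.9787): product = 0.9787
After subsystem 2 (A=0.9744): product = 0.9536
After subsystem 3 (A=0.9513): product = 0.9072
After subsystem 4 (A=0.9578): product = 0.8689
After subsystem 5 (A=0.9761): product = 0.8482
A_sys = 0.8482

0.8482


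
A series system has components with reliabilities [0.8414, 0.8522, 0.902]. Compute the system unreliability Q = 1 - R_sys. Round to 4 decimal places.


Components: [0.8414, 0.8522, 0.902]
After component 1: product = 0.8414
After component 2: product = 0.717
After component 3: product = 0.6468
R_sys = 0.6468
Q = 1 - 0.6468 = 0.3532

0.3532


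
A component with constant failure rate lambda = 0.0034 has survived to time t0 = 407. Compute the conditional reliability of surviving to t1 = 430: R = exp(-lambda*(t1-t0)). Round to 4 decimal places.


lambda = 0.0034
t0 = 407, t1 = 430
t1 - t0 = 23
lambda * (t1-t0) = 0.0034 * 23 = 0.0782
R = exp(-0.0782)
R = 0.9248

0.9248


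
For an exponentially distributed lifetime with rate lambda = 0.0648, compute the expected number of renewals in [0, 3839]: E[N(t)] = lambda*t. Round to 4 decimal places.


lambda = 0.0648
t = 3839
E[N(t)] = lambda * t
E[N(t)] = 0.0648 * 3839
E[N(t)] = 248.7672

248.7672


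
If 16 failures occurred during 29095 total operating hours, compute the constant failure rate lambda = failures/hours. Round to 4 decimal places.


failures = 16
total_hours = 29095
lambda = 16 / 29095
lambda = 0.0005

0.0005


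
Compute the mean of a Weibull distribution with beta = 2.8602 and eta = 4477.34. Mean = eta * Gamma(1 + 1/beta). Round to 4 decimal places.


beta = 2.8602, eta = 4477.34
1/beta = 0.3496
1 + 1/beta = 1.3496
Gamma(1.3496) = 0.8912
Mean = 4477.34 * 0.8912
Mean = 3990.1584

3990.1584


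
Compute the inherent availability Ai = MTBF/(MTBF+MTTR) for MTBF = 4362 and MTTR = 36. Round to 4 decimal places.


MTBF = 4362
MTTR = 36
MTBF + MTTR = 4398
Ai = 4362 / 4398
Ai = 0.9918

0.9918


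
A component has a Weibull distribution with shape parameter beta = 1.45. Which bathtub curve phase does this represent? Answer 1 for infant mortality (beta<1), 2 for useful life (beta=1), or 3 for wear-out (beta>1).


beta = 1.45
Compare beta to 1:
beta < 1 => infant mortality (phase 1)
beta = 1 => useful life (phase 2)
beta > 1 => wear-out (phase 3)
Since beta = 1.45, this is wear-out (increasing failure rate)
Phase = 3

3


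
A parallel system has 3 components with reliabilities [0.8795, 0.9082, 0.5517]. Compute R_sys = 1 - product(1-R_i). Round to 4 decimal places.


Components: [0.8795, 0.9082, 0.5517]
(1 - 0.8795) = 0.1205, running product = 0.1205
(1 - 0.9082) = 0.0918, running product = 0.0111
(1 - 0.5517) = 0.4483, running product = 0.005
Product of (1-R_i) = 0.005
R_sys = 1 - 0.005 = 0.995

0.995


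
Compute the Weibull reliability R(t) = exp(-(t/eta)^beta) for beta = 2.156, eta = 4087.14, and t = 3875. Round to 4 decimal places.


beta = 2.156, eta = 4087.14, t = 3875
t/eta = 3875 / 4087.14 = 0.9481
(t/eta)^beta = 0.9481^2.156 = 0.8914
R(t) = exp(-0.8914)
R(t) = 0.4101

0.4101


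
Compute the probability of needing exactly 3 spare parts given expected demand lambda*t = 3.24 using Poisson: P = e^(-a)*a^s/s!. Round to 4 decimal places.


a = 3.24, s = 3
e^(-a) = e^(-3.24) = 0.0392
a^s = 3.24^3 = 34.0122
s! = 6
P = 0.0392 * 34.0122 / 6
P = 0.222

0.222


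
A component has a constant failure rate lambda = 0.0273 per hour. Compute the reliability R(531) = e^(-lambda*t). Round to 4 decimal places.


lambda = 0.0273
t = 531
lambda * t = 14.4963
R(t) = e^(-14.4963)
R(t) = 0.0

0.0


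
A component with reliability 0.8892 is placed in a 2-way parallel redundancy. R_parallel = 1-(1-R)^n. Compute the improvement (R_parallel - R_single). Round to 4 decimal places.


R_single = 0.8892, n = 2
1 - R_single = 0.1108
(1 - R_single)^n = 0.1108^2 = 0.0123
R_parallel = 1 - 0.0123 = 0.9877
Improvement = 0.9877 - 0.8892
Improvement = 0.0985

0.0985


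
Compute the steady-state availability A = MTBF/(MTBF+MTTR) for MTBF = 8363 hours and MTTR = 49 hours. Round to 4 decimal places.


MTBF = 8363
MTTR = 49
MTBF + MTTR = 8412
A = 8363 / 8412
A = 0.9942

0.9942


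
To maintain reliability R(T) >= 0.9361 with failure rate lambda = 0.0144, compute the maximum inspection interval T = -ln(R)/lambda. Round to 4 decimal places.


R_target = 0.9361
lambda = 0.0144
-ln(0.9361) = 0.066
T = 0.066 / 0.0144
T = 4.5856

4.5856


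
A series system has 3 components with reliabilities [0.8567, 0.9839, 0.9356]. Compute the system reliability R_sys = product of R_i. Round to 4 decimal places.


Components: [0.8567, 0.9839, 0.9356]
After component 1 (R=0.8567): product = 0.8567
After component 2 (R=0.9839): product = 0.8429
After component 3 (R=0.9356): product = 0.7886
R_sys = 0.7886

0.7886


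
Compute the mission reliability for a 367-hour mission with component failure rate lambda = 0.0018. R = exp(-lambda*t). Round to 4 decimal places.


lambda = 0.0018
mission_time = 367
lambda * t = 0.0018 * 367 = 0.6606
R = exp(-0.6606)
R = 0.5165

0.5165


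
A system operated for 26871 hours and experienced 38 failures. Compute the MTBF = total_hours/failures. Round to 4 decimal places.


total_hours = 26871
failures = 38
MTBF = 26871 / 38
MTBF = 707.1316

707.1316


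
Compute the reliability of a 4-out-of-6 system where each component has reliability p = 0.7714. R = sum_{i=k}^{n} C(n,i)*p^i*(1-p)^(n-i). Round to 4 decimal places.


k = 4, n = 6, p = 0.7714
i=4: C(6,4)=15 * 0.7714^4 * 0.2286^2 = 0.2776
i=5: C(6,5)=6 * 0.7714^5 * 0.2286^1 = 0.3746
i=6: C(6,6)=1 * 0.7714^6 * 0.2286^0 = 0.2107
R = sum of terms = 0.8629

0.8629


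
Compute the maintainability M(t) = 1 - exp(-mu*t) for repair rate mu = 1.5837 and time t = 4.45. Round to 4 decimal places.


mu = 1.5837, t = 4.45
mu * t = 1.5837 * 4.45 = 7.0475
exp(-7.0475) = 0.0009
M(t) = 1 - 0.0009
M(t) = 0.9991

0.9991


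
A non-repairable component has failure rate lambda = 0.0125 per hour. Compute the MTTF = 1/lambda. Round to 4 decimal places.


lambda = 0.0125
MTTF = 1 / 0.0125
MTTF = 80.0

80.0


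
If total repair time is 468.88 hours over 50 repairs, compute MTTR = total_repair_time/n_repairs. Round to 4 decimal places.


total_repair_time = 468.88
n_repairs = 50
MTTR = 468.88 / 50
MTTR = 9.3776

9.3776


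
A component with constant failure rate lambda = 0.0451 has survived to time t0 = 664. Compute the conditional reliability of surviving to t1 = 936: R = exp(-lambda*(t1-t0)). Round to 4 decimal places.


lambda = 0.0451
t0 = 664, t1 = 936
t1 - t0 = 272
lambda * (t1-t0) = 0.0451 * 272 = 12.2672
R = exp(-12.2672)
R = 0.0

0.0


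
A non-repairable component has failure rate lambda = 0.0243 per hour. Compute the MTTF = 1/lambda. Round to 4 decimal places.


lambda = 0.0243
MTTF = 1 / 0.0243
MTTF = 41.1523

41.1523


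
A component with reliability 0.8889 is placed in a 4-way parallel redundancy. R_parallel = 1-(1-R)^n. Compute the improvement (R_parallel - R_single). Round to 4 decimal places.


R_single = 0.8889, n = 4
1 - R_single = 0.1111
(1 - R_single)^n = 0.1111^4 = 0.0002
R_parallel = 1 - 0.0002 = 0.9998
Improvement = 0.9998 - 0.8889
Improvement = 0.1109

0.1109


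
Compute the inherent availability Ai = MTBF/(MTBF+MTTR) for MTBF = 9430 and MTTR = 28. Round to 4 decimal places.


MTBF = 9430
MTTR = 28
MTBF + MTTR = 9458
Ai = 9430 / 9458
Ai = 0.997

0.997


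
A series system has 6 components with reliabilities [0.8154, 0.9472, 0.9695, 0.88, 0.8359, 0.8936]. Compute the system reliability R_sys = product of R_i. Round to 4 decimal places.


Components: [0.8154, 0.9472, 0.9695, 0.88, 0.8359, 0.8936]
After component 1 (R=0.8154): product = 0.8154
After component 2 (R=0.9472): product = 0.7723
After component 3 (R=0.9695): product = 0.7488
After component 4 (R=0.88): product = 0.6589
After component 5 (R=0.8359): product = 0.5508
After component 6 (R=0.8936): product = 0.4922
R_sys = 0.4922

0.4922


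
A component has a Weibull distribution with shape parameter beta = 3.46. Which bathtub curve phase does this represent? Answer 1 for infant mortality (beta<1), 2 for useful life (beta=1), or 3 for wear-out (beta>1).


beta = 3.46
Compare beta to 1:
beta < 1 => infant mortality (phase 1)
beta = 1 => useful life (phase 2)
beta > 1 => wear-out (phase 3)
Since beta = 3.46, this is wear-out (increasing failure rate)
Phase = 3

3


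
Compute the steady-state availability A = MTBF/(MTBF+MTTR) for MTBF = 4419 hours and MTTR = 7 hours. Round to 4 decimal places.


MTBF = 4419
MTTR = 7
MTBF + MTTR = 4426
A = 4419 / 4426
A = 0.9984

0.9984


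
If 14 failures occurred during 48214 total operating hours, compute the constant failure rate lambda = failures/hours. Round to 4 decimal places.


failures = 14
total_hours = 48214
lambda = 14 / 48214
lambda = 0.0003

0.0003


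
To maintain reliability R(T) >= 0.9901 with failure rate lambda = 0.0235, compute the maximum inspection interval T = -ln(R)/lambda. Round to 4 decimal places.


R_target = 0.9901
lambda = 0.0235
-ln(0.9901) = 0.0099
T = 0.0099 / 0.0235
T = 0.4234

0.4234


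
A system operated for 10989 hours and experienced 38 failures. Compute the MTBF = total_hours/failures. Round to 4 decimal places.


total_hours = 10989
failures = 38
MTBF = 10989 / 38
MTBF = 289.1842

289.1842


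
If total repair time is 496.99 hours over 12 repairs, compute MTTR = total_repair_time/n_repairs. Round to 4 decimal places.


total_repair_time = 496.99
n_repairs = 12
MTTR = 496.99 / 12
MTTR = 41.4158

41.4158


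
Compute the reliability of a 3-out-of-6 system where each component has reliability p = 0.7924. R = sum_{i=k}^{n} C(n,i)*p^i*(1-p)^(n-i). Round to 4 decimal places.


k = 3, n = 6, p = 0.7924
i=3: C(6,3)=20 * 0.7924^3 * 0.2076^3 = 0.089
i=4: C(6,4)=15 * 0.7924^4 * 0.2076^2 = 0.2549
i=5: C(6,5)=6 * 0.7924^5 * 0.2076^1 = 0.3891
i=6: C(6,6)=1 * 0.7924^6 * 0.2076^0 = 0.2476
R = sum of terms = 0.9806

0.9806


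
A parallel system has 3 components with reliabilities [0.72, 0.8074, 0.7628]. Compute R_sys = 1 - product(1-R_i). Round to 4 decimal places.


Components: [0.72, 0.8074, 0.7628]
(1 - 0.72) = 0.28, running product = 0.28
(1 - 0.8074) = 0.1926, running product = 0.0539
(1 - 0.7628) = 0.2372, running product = 0.0128
Product of (1-R_i) = 0.0128
R_sys = 1 - 0.0128 = 0.9872

0.9872


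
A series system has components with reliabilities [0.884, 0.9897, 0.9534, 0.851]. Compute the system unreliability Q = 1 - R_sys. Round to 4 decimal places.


Components: [0.884, 0.9897, 0.9534, 0.851]
After component 1: product = 0.884
After component 2: product = 0.8749
After component 3: product = 0.8341
After component 4: product = 0.7098
R_sys = 0.7098
Q = 1 - 0.7098 = 0.2902

0.2902


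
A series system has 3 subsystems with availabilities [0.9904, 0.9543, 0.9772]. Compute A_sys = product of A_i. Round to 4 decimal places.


Subsystems: [0.9904, 0.9543, 0.9772]
After subsystem 1 (A=0.9904): product = 0.9904
After subsystem 2 (A=0.9543): product = 0.9451
After subsystem 3 (A=0.9772): product = 0.9236
A_sys = 0.9236

0.9236


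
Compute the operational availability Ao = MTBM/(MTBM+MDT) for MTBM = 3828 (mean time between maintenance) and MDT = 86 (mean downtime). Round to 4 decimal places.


MTBM = 3828
MDT = 86
MTBM + MDT = 3914
Ao = 3828 / 3914
Ao = 0.978

0.978


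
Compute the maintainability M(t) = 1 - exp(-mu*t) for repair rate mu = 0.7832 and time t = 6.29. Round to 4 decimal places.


mu = 0.7832, t = 6.29
mu * t = 0.7832 * 6.29 = 4.9263
exp(-4.9263) = 0.0073
M(t) = 1 - 0.0073
M(t) = 0.9927

0.9927


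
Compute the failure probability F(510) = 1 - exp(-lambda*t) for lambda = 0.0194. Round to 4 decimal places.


lambda = 0.0194, t = 510
lambda * t = 9.894
exp(-9.894) = 0.0001
F(t) = 1 - 0.0001
F(t) = 0.9999

0.9999


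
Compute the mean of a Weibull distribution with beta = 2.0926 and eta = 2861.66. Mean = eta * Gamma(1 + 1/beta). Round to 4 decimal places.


beta = 2.0926, eta = 2861.66
1/beta = 0.4779
1 + 1/beta = 1.4779
Gamma(1.4779) = 0.8857
Mean = 2861.66 * 0.8857
Mean = 2534.6171

2534.6171


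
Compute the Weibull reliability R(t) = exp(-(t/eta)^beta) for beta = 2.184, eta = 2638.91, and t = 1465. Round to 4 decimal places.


beta = 2.184, eta = 2638.91, t = 1465
t/eta = 1465 / 2638.91 = 0.5552
(t/eta)^beta = 0.5552^2.184 = 0.2766
R(t) = exp(-0.2766)
R(t) = 0.7584

0.7584


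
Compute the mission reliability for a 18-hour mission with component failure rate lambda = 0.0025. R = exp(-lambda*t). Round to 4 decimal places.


lambda = 0.0025
mission_time = 18
lambda * t = 0.0025 * 18 = 0.045
R = exp(-0.045)
R = 0.956

0.956


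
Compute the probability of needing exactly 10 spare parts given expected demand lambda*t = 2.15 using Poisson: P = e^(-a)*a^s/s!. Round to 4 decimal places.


a = 2.15, s = 10
e^(-a) = e^(-2.15) = 0.1165
a^s = 2.15^10 = 2110.4963
s! = 3628800
P = 0.1165 * 2110.4963 / 3628800
P = 0.0001

0.0001


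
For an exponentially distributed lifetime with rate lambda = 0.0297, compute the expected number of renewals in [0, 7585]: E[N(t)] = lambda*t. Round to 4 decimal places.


lambda = 0.0297
t = 7585
E[N(t)] = lambda * t
E[N(t)] = 0.0297 * 7585
E[N(t)] = 225.2745

225.2745


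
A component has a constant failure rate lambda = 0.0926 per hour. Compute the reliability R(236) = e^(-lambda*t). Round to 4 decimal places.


lambda = 0.0926
t = 236
lambda * t = 21.8536
R(t) = e^(-21.8536)
R(t) = 0.0

0.0


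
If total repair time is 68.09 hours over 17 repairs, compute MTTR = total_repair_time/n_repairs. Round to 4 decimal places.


total_repair_time = 68.09
n_repairs = 17
MTTR = 68.09 / 17
MTTR = 4.0053

4.0053


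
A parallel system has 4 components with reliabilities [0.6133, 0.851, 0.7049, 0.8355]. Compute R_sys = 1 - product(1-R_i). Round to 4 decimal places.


Components: [0.6133, 0.851, 0.7049, 0.8355]
(1 - 0.6133) = 0.3867, running product = 0.3867
(1 - 0.851) = 0.149, running product = 0.0576
(1 - 0.7049) = 0.2951, running product = 0.017
(1 - 0.8355) = 0.1645, running product = 0.0028
Product of (1-R_i) = 0.0028
R_sys = 1 - 0.0028 = 0.9972

0.9972


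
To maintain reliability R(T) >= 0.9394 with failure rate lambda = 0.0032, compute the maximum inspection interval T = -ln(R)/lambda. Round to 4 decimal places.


R_target = 0.9394
lambda = 0.0032
-ln(0.9394) = 0.0625
T = 0.0625 / 0.0032
T = 19.5356

19.5356


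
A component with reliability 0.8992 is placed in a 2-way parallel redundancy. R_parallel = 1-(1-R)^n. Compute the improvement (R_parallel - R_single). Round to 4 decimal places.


R_single = 0.8992, n = 2
1 - R_single = 0.1008
(1 - R_single)^n = 0.1008^2 = 0.0102
R_parallel = 1 - 0.0102 = 0.9898
Improvement = 0.9898 - 0.8992
Improvement = 0.0906

0.0906


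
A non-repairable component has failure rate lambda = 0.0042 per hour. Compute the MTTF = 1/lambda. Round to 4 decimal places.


lambda = 0.0042
MTTF = 1 / 0.0042
MTTF = 238.0952

238.0952
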